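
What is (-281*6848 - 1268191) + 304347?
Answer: -2888132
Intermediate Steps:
(-281*6848 - 1268191) + 304347 = (-1924288 - 1268191) + 304347 = -3192479 + 304347 = -2888132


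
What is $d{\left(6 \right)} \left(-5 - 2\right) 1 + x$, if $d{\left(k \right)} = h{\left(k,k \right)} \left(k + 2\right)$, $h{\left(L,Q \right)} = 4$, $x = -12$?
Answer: $-236$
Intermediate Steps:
$d{\left(k \right)} = 8 + 4 k$ ($d{\left(k \right)} = 4 \left(k + 2\right) = 4 \left(2 + k\right) = 8 + 4 k$)
$d{\left(6 \right)} \left(-5 - 2\right) 1 + x = \left(8 + 4 \cdot 6\right) \left(-5 - 2\right) 1 - 12 = \left(8 + 24\right) \left(-5 - 2\right) 1 - 12 = 32 \left(\left(-7\right) 1\right) - 12 = 32 \left(-7\right) - 12 = -224 - 12 = -236$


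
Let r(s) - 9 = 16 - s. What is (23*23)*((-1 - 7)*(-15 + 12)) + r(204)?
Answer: 12517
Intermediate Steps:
r(s) = 25 - s (r(s) = 9 + (16 - s) = 25 - s)
(23*23)*((-1 - 7)*(-15 + 12)) + r(204) = (23*23)*((-1 - 7)*(-15 + 12)) + (25 - 1*204) = 529*(-8*(-3)) + (25 - 204) = 529*24 - 179 = 12696 - 179 = 12517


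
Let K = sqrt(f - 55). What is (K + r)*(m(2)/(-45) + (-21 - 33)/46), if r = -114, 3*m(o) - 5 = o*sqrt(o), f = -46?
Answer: 2*(114 - I*sqrt(101))*(1880 + 23*sqrt(2))/3105 ≈ 140.44 - 12.38*I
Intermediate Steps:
m(o) = 5/3 + o**(3/2)/3 (m(o) = 5/3 + (o*sqrt(o))/3 = 5/3 + o**(3/2)/3)
K = I*sqrt(101) (K = sqrt(-46 - 55) = sqrt(-101) = I*sqrt(101) ≈ 10.05*I)
(K + r)*(m(2)/(-45) + (-21 - 33)/46) = (I*sqrt(101) - 114)*((5/3 + 2**(3/2)/3)/(-45) + (-21 - 33)/46) = (-114 + I*sqrt(101))*((5/3 + (2*sqrt(2))/3)*(-1/45) - 54*1/46) = (-114 + I*sqrt(101))*((5/3 + 2*sqrt(2)/3)*(-1/45) - 27/23) = (-114 + I*sqrt(101))*((-1/27 - 2*sqrt(2)/135) - 27/23) = (-114 + I*sqrt(101))*(-752/621 - 2*sqrt(2)/135)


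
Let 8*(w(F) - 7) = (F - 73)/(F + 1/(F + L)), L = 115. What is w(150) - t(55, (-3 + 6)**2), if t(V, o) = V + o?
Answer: -18106051/318008 ≈ -56.936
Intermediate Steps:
w(F) = 7 + (-73 + F)/(8*(F + 1/(115 + F))) (w(F) = 7 + ((F - 73)/(F + 1/(F + 115)))/8 = 7 + ((-73 + F)/(F + 1/(115 + F)))/8 = 7 + (-73 + F)/(8*(F + 1/(115 + F))))
w(150) - t(55, (-3 + 6)**2) = (-8339 + 57*150**2 + 6482*150)/(8*(1 + 150**2 + 115*150)) - (55 + (-3 + 6)**2) = (-8339 + 57*22500 + 972300)/(8*(1 + 22500 + 17250)) - (55 + 3**2) = (1/8)*(-8339 + 1282500 + 972300)/39751 - (55 + 9) = (1/8)*(1/39751)*2246461 - 1*64 = 2246461/318008 - 64 = -18106051/318008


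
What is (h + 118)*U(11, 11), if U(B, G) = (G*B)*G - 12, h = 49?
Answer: 220273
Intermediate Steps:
U(B, G) = -12 + B*G**2 (U(B, G) = (B*G)*G - 12 = B*G**2 - 12 = -12 + B*G**2)
(h + 118)*U(11, 11) = (49 + 118)*(-12 + 11*11**2) = 167*(-12 + 11*121) = 167*(-12 + 1331) = 167*1319 = 220273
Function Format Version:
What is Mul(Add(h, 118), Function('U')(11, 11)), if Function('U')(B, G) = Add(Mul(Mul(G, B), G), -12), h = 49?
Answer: 220273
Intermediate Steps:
Function('U')(B, G) = Add(-12, Mul(B, Pow(G, 2))) (Function('U')(B, G) = Add(Mul(Mul(B, G), G), -12) = Add(Mul(B, Pow(G, 2)), -12) = Add(-12, Mul(B, Pow(G, 2))))
Mul(Add(h, 118), Function('U')(11, 11)) = Mul(Add(49, 118), Add(-12, Mul(11, Pow(11, 2)))) = Mul(167, Add(-12, Mul(11, 121))) = Mul(167, Add(-12, 1331)) = Mul(167, 1319) = 220273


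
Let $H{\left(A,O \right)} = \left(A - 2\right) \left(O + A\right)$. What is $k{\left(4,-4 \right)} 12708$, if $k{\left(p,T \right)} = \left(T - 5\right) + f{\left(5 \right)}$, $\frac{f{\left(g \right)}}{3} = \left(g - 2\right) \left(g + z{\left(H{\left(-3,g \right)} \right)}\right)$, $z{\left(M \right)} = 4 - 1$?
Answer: $800604$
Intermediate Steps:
$H{\left(A,O \right)} = \left(-2 + A\right) \left(A + O\right)$
$z{\left(M \right)} = 3$
$f{\left(g \right)} = 3 \left(-2 + g\right) \left(3 + g\right)$ ($f{\left(g \right)} = 3 \left(g - 2\right) \left(g + 3\right) = 3 \left(-2 + g\right) \left(3 + g\right)$)
$k{\left(p,T \right)} = 67 + T$ ($k{\left(p,T \right)} = \left(T - 5\right) + \left(-18 + 3 \cdot 5 + 3 \cdot 5^{2}\right) = \left(-5 + T\right) + \left(-18 + 15 + 3 \cdot 25\right) = \left(-5 + T\right) + \left(-18 + 15 + 75\right) = \left(-5 + T\right) + 72 = 67 + T$)
$k{\left(4,-4 \right)} 12708 = \left(67 - 4\right) 12708 = 63 \cdot 12708 = 800604$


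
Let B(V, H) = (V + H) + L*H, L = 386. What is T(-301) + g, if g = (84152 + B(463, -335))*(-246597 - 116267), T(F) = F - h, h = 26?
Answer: 16339765593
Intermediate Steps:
T(F) = -26 + F (T(F) = F - 1*26 = F - 26 = -26 + F)
B(V, H) = V + 387*H (B(V, H) = (V + H) + 386*H = (H + V) + 386*H = V + 387*H)
g = 16339765920 (g = (84152 + (463 + 387*(-335)))*(-246597 - 116267) = (84152 + (463 - 129645))*(-362864) = (84152 - 129182)*(-362864) = -45030*(-362864) = 16339765920)
T(-301) + g = (-26 - 301) + 16339765920 = -327 + 16339765920 = 16339765593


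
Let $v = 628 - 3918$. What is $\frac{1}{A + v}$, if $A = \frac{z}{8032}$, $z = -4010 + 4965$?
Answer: $- \frac{8032}{26424325} \approx -0.00030396$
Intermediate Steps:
$z = 955$
$A = \frac{955}{8032} \approx 0.1189$
$v = -3290$
$\frac{1}{A + v} = \frac{1}{\frac{955}{8032} - 3290} = \frac{1}{- \frac{26424325}{8032}} = - \frac{8032}{26424325}$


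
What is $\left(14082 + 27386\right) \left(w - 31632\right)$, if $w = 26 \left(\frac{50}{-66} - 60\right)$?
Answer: $- \frac{45448347448}{33} \approx -1.3772 \cdot 10^{9}$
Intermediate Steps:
$w = - \frac{52130}{33}$ ($w = 26 \left(50 \left(- \frac{1}{66}\right) - 60\right) = 26 \left(- \frac{25}{33} - 60\right) = 26 \left(- \frac{2005}{33}\right) = - \frac{52130}{33} \approx -1579.7$)
$\left(14082 + 27386\right) \left(w - 31632\right) = \left(14082 + 27386\right) \left(- \frac{52130}{33} - 31632\right) = 41468 \left(- \frac{1095986}{33}\right) = - \frac{45448347448}{33}$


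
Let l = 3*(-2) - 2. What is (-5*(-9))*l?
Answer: -360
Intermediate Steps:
l = -8 (l = -6 - 2 = -8)
(-5*(-9))*l = -5*(-9)*(-8) = 45*(-8) = -360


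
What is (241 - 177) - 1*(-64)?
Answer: 128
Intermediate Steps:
(241 - 177) - 1*(-64) = 64 + 64 = 128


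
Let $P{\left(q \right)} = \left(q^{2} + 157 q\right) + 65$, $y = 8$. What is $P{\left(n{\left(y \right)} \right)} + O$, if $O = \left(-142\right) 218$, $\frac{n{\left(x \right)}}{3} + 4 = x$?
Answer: $-28863$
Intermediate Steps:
$n{\left(x \right)} = -12 + 3 x$
$P{\left(q \right)} = 65 + q^{2} + 157 q$
$O = -30956$
$P{\left(n{\left(y \right)} \right)} + O = \left(65 + \left(-12 + 3 \cdot 8\right)^{2} + 157 \left(-12 + 3 \cdot 8\right)\right) - 30956 = \left(65 + \left(-12 + 24\right)^{2} + 157 \left(-12 + 24\right)\right) - 30956 = \left(65 + 12^{2} + 157 \cdot 12\right) - 30956 = \left(65 + 144 + 1884\right) - 30956 = 2093 - 30956 = -28863$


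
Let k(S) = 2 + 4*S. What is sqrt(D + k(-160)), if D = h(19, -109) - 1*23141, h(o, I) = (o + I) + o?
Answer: 15*I*sqrt(106) ≈ 154.43*I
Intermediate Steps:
h(o, I) = I + 2*o (h(o, I) = (I + o) + o = I + 2*o)
D = -23212 (D = (-109 + 2*19) - 1*23141 = (-109 + 38) - 23141 = -71 - 23141 = -23212)
sqrt(D + k(-160)) = sqrt(-23212 + (2 + 4*(-160))) = sqrt(-23212 + (2 - 640)) = sqrt(-23212 - 638) = sqrt(-23850) = 15*I*sqrt(106)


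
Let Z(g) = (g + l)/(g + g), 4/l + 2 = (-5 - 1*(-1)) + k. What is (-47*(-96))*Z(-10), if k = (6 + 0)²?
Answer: 55648/25 ≈ 2225.9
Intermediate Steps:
k = 36 (k = 6² = 36)
l = 2/15 (l = 4/(-2 + ((-5 - 1*(-1)) + 36)) = 4/(-2 + ((-5 + 1) + 36)) = 4/(-2 + (-4 + 36)) = 4/(-2 + 32) = 4/30 = 4*(1/30) = 2/15 ≈ 0.13333)
Z(g) = (2/15 + g)/(2*g) (Z(g) = (g + 2/15)/(g + g) = (2/15 + g)/((2*g)) = (2/15 + g)*(1/(2*g)) = (2/15 + g)/(2*g))
(-47*(-96))*Z(-10) = (-47*(-96))*((1/30)*(2 + 15*(-10))/(-10)) = 4512*((1/30)*(-⅒)*(2 - 150)) = 4512*((1/30)*(-⅒)*(-148)) = 4512*(37/75) = 55648/25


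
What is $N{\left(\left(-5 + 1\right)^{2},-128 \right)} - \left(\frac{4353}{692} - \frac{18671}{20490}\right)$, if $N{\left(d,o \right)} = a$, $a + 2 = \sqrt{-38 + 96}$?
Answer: $- \frac{52315399}{7089540} + \sqrt{58} \approx 0.23654$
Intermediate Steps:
$a = -2 + \sqrt{58}$ ($a = -2 + \sqrt{-38 + 96} = -2 + \sqrt{58} \approx 5.6158$)
$N{\left(d,o \right)} = -2 + \sqrt{58}$
$N{\left(\left(-5 + 1\right)^{2},-128 \right)} - \left(\frac{4353}{692} - \frac{18671}{20490}\right) = \left(-2 + \sqrt{58}\right) - \left(\frac{4353}{692} - \frac{18671}{20490}\right) = \left(-2 + \sqrt{58}\right) - \frac{38136319}{7089540} = - \frac{52315399}{7089540} + \sqrt{58}$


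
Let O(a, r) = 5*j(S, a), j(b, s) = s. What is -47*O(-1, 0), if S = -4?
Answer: 235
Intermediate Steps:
O(a, r) = 5*a
-47*O(-1, 0) = -235*(-1) = -47*(-5) = 235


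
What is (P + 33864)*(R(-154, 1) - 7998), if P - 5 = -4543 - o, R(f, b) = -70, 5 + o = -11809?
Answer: -331917520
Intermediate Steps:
o = -11814 (o = -5 - 11809 = -11814)
P = 7276 (P = 5 + (-4543 - 1*(-11814)) = 5 + (-4543 + 11814) = 5 + 7271 = 7276)
(P + 33864)*(R(-154, 1) - 7998) = (7276 + 33864)*(-70 - 7998) = 41140*(-8068) = -331917520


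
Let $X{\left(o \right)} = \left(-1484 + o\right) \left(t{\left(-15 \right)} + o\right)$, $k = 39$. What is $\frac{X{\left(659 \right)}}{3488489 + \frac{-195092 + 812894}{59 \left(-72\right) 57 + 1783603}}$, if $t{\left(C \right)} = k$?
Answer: $- \frac{177530754390}{1075478258233} \approx -0.16507$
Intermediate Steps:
$t{\left(C \right)} = 39$
$X{\left(o \right)} = \left(-1484 + o\right) \left(39 + o\right)$
$\frac{X{\left(659 \right)}}{3488489 + \frac{-195092 + 812894}{59 \left(-72\right) 57 + 1783603}} = \frac{-57876 + 659^{2} - 952255}{3488489 + \frac{-195092 + 812894}{59 \left(-72\right) 57 + 1783603}} = \frac{-57876 + 434281 - 952255}{3488489 + \frac{617802}{\left(-4248\right) 57 + 1783603}} = - \frac{575850}{3488489 + \frac{617802}{-242136 + 1783603}} = - \frac{575850}{3488489 + \frac{617802}{1541467}} = - \frac{575850}{\frac{5377391291165}{1541467}} = \left(-575850\right) \frac{1541467}{5377391291165} = - \frac{177530754390}{1075478258233}$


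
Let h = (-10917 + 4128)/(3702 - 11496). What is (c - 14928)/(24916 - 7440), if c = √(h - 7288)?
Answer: -3732/4369 + I*√49185234678/45402648 ≈ -0.8542 + 0.0048847*I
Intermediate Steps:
h = 2263/2598 (h = -6789/(-7794) = -6789*(-1/7794) = 2263/2598 ≈ 0.87105)
c = I*√49185234678/2598 (c = √(2263/2598 - 7288) = √(-18931961/2598) = I*√49185234678/2598 ≈ 85.365*I)
(c - 14928)/(24916 - 7440) = (I*√49185234678/2598 - 14928)/(24916 - 7440) = (-14928 + I*√49185234678/2598)/17476 = (-14928 + I*√49185234678/2598)*(1/17476) = -3732/4369 + I*√49185234678/45402648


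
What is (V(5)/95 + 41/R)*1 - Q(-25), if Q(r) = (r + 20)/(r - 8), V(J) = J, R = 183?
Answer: 4787/38247 ≈ 0.12516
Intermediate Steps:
Q(r) = (20 + r)/(-8 + r)
(V(5)/95 + 41/R)*1 - Q(-25) = (5/95 + 41/183)*1 - (20 - 25)/(-8 - 25) = (5*(1/95) + 41*(1/183))*1 - (-5)/(-33) = (1/19 + 41/183)*1 - (-1)*(-5)/33 = (962/3477)*1 - 1*5/33 = 962/3477 - 5/33 = 4787/38247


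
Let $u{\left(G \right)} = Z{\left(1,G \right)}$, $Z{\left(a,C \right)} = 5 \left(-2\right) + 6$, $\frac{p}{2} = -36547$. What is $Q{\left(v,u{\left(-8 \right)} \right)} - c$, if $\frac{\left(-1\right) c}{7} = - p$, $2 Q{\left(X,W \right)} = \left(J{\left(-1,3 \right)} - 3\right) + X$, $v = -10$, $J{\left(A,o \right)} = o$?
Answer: $511653$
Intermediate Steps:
$p = -73094$ ($p = 2 \left(-36547\right) = -73094$)
$Z{\left(a,C \right)} = -4$ ($Z{\left(a,C \right)} = -10 + 6 = -4$)
$u{\left(G \right)} = -4$
$Q{\left(X,W \right)} = \frac{X}{2}$ ($Q{\left(X,W \right)} = \frac{\left(3 - 3\right) + X}{2} = \frac{0 + X}{2} = \frac{X}{2}$)
$c = -511658$ ($c = - 7 \left(\left(-1\right) \left(-73094\right)\right) = \left(-7\right) 73094 = -511658$)
$Q{\left(v,u{\left(-8 \right)} \right)} - c = \frac{1}{2} \left(-10\right) - -511658 = -5 + 511658 = 511653$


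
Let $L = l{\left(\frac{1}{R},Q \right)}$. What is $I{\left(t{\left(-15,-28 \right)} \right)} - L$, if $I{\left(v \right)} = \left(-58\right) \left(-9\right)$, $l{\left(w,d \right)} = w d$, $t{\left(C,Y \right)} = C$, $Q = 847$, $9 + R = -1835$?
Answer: $\frac{963415}{1844} \approx 522.46$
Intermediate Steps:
$R = -1844$ ($R = -9 - 1835 = -1844$)
$l{\left(w,d \right)} = d w$
$L = - \frac{847}{1844}$ ($L = \frac{847}{-1844} = 847 \left(- \frac{1}{1844}\right) = - \frac{847}{1844} \approx -0.45933$)
$I{\left(v \right)} = 522$
$I{\left(t{\left(-15,-28 \right)} \right)} - L = 522 - - \frac{847}{1844} = 522 + \frac{847}{1844} = \frac{963415}{1844}$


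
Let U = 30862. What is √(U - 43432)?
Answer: I*√12570 ≈ 112.12*I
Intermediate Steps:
√(U - 43432) = √(30862 - 43432) = √(-12570) = I*√12570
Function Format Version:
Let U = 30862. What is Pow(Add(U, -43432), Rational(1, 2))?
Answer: Mul(I, Pow(12570, Rational(1, 2))) ≈ Mul(112.12, I)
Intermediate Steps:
Pow(Add(U, -43432), Rational(1, 2)) = Pow(Add(30862, -43432), Rational(1, 2)) = Pow(-12570, Rational(1, 2)) = Mul(I, Pow(12570, Rational(1, 2)))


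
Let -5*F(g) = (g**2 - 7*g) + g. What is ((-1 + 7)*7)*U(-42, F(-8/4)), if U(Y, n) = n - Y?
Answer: 8148/5 ≈ 1629.6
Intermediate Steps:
F(g) = -g**2/5 + 6*g/5 (F(g) = -((g**2 - 7*g) + g)/5 = -(g**2 - 6*g)/5 = -g**2/5 + 6*g/5)
((-1 + 7)*7)*U(-42, F(-8/4)) = ((-1 + 7)*7)*((-8/4)*(6 - (-8)/4)/5 - 1*(-42)) = (6*7)*((-8*1/4)*(6 - (-8)/4)/5 + 42) = 42*((1/5)*(-2)*(6 - 1*(-2)) + 42) = 42*((1/5)*(-2)*(6 + 2) + 42) = 42*((1/5)*(-2)*8 + 42) = 42*(-16/5 + 42) = 42*(194/5) = 8148/5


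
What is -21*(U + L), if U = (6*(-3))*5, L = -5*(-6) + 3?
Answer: 1197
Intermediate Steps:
L = 33 (L = 30 + 3 = 33)
U = -90 (U = -18*5 = -90)
-21*(U + L) = -21*(-90 + 33) = -21*(-57) = 1197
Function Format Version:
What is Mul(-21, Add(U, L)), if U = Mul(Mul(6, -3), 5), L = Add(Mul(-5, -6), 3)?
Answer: 1197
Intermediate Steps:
L = 33 (L = Add(30, 3) = 33)
U = -90 (U = Mul(-18, 5) = -90)
Mul(-21, Add(U, L)) = Mul(-21, Add(-90, 33)) = Mul(-21, -57) = 1197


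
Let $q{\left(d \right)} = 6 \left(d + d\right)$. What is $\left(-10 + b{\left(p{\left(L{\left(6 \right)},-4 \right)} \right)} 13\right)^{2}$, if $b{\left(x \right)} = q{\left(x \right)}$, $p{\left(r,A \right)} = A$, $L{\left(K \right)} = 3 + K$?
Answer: $401956$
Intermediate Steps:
$q{\left(d \right)} = 12 d$ ($q{\left(d \right)} = 6 \cdot 2 d = 12 d$)
$b{\left(x \right)} = 12 x$
$\left(-10 + b{\left(p{\left(L{\left(6 \right)},-4 \right)} \right)} 13\right)^{2} = \left(-10 + 12 \left(-4\right) 13\right)^{2} = \left(-10 - 624\right)^{2} = \left(-634\right)^{2} = 401956$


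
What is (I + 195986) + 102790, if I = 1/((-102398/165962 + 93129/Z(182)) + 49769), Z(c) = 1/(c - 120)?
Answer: 144387074831611909/483261958228 ≈ 2.9878e+5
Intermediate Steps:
Z(c) = 1/(-120 + c)
I = 82981/483261958228 (I = 1/((-102398/165962 + 93129/(1/(-120 + 182))) + 49769) = 1/((-102398*1/165962 + 93129/(1/62)) + 49769) = 1/((-51199/82981 + 93129/(1/62)) + 49769) = 1/((-51199/82981 + 93129*62) + 49769) = 1/((-51199/82981 + 5773998) + 49769) = 1/(479132076839/82981 + 49769) = 1/(483261958228/82981) = 82981/483261958228 ≈ 1.7171e-7)
(I + 195986) + 102790 = (82981/483261958228 + 195986) + 102790 = 94712578145355789/483261958228 + 102790 = 144387074831611909/483261958228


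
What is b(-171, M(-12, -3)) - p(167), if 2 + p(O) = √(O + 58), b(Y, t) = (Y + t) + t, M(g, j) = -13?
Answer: -210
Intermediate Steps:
b(Y, t) = Y + 2*t
p(O) = -2 + √(58 + O) (p(O) = -2 + √(O + 58) = -2 + √(58 + O))
b(-171, M(-12, -3)) - p(167) = (-171 + 2*(-13)) - (-2 + √(58 + 167)) = (-171 - 26) - (-2 + √225) = -197 - (-2 + 15) = -197 - 1*13 = -197 - 13 = -210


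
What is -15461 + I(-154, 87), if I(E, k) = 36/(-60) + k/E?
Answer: -11905867/770 ≈ -15462.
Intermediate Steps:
I(E, k) = -⅗ + k/E (I(E, k) = 36*(-1/60) + k/E = -⅗ + k/E)
-15461 + I(-154, 87) = -15461 + (-⅗ + 87/(-154)) = -15461 + (-⅗ + 87*(-1/154)) = -15461 + (-⅗ - 87/154) = -15461 - 897/770 = -11905867/770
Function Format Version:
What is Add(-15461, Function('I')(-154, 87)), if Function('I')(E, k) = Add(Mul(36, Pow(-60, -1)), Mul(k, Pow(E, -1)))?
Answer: Rational(-11905867, 770) ≈ -15462.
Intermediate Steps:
Function('I')(E, k) = Add(Rational(-3, 5), Mul(k, Pow(E, -1))) (Function('I')(E, k) = Add(Mul(36, Rational(-1, 60)), Mul(k, Pow(E, -1))) = Add(Rational(-3, 5), Mul(k, Pow(E, -1))))
Add(-15461, Function('I')(-154, 87)) = Add(-15461, Add(Rational(-3, 5), Mul(87, Pow(-154, -1)))) = Add(-15461, Add(Rational(-3, 5), Mul(87, Rational(-1, 154)))) = Add(-15461, Add(Rational(-3, 5), Rational(-87, 154))) = Add(-15461, Rational(-897, 770)) = Rational(-11905867, 770)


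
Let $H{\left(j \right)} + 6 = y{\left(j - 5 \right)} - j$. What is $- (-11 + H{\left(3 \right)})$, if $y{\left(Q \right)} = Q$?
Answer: $22$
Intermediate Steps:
$H{\left(j \right)} = -11$ ($H{\left(j \right)} = -6 + \left(\left(j - 5\right) - j\right) = -6 + \left(\left(-5 + j\right) - j\right) = -6 - 5 = -11$)
$- (-11 + H{\left(3 \right)}) = - (-11 - 11) = \left(-1\right) \left(-22\right) = 22$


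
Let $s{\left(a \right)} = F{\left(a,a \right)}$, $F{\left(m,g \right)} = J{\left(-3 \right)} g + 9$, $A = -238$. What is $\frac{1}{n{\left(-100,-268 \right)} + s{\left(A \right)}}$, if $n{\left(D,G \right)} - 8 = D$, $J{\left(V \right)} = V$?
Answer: $\frac{1}{631} \approx 0.0015848$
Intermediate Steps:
$n{\left(D,G \right)} = 8 + D$
$F{\left(m,g \right)} = 9 - 3 g$ ($F{\left(m,g \right)} = - 3 g + 9 = 9 - 3 g$)
$s{\left(a \right)} = 9 - 3 a$
$\frac{1}{n{\left(-100,-268 \right)} + s{\left(A \right)}} = \frac{1}{\left(8 - 100\right) + \left(9 - -714\right)} = \frac{1}{-92 + \left(9 + 714\right)} = \frac{1}{-92 + 723} = \frac{1}{631}$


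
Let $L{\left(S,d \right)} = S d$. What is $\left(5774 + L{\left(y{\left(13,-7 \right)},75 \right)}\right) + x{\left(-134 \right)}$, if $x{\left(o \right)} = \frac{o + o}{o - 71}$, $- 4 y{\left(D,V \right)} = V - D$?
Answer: $\frac{1260813}{205} \approx 6150.3$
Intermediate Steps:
$y{\left(D,V \right)} = - \frac{V}{4} + \frac{D}{4}$ ($y{\left(D,V \right)} = - \frac{V - D}{4} = - \frac{V}{4} + \frac{D}{4}$)
$x{\left(o \right)} = \frac{2 o}{-71 + o}$
$\left(5774 + L{\left(y{\left(13,-7 \right)},75 \right)}\right) + x{\left(-134 \right)} = \left(5774 + \left(\left(- \frac{1}{4}\right) \left(-7\right) + \frac{1}{4} \cdot 13\right) 75\right) + 2 \left(-134\right) \frac{1}{-71 - 134} = \left(5774 + \left(\frac{7}{4} + \frac{13}{4}\right) 75\right) + 2 \left(-134\right) \frac{1}{-205} = \left(5774 + 5 \cdot 75\right) + 2 \left(-134\right) \left(- \frac{1}{205}\right) = \left(5774 + 375\right) + \frac{268}{205} = 6149 + \frac{268}{205} = \frac{1260813}{205}$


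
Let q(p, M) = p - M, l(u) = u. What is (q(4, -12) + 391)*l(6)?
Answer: 2442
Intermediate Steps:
(q(4, -12) + 391)*l(6) = ((4 - 1*(-12)) + 391)*6 = ((4 + 12) + 391)*6 = (16 + 391)*6 = 407*6 = 2442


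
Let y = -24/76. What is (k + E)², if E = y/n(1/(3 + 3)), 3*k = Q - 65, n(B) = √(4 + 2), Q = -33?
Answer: 3467098/3249 + 196*√6/57 ≈ 1075.6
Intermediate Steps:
n(B) = √6
y = -6/19 (y = -24*1/76 = -6/19 ≈ -0.31579)
k = -98/3 (k = (-33 - 65)/3 = (⅓)*(-98) = -98/3 ≈ -32.667)
E = -√6/19 (E = -6*√6/6/19 = -√6/19 ≈ -0.12892)
(k + E)² = (-98/3 - √6/19)²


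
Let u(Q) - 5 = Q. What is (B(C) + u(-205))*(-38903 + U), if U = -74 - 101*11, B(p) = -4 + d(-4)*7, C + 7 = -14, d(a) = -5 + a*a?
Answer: 5091176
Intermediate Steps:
u(Q) = 5 + Q
d(a) = -5 + a²
C = -21 (C = -7 - 14 = -21)
B(p) = 73 (B(p) = -4 + (-5 + (-4)²)*7 = -4 + (-5 + 16)*7 = -4 + 11*7 = -4 + 77 = 73)
U = -1185 (U = -74 - 1111 = -1185)
(B(C) + u(-205))*(-38903 + U) = (73 + (5 - 205))*(-38903 - 1185) = (73 - 200)*(-40088) = -127*(-40088) = 5091176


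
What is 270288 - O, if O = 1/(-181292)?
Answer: 49001052097/181292 ≈ 2.7029e+5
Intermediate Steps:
O = -1/181292 ≈ -5.5160e-6
270288 - O = 270288 - 1*(-1/181292) = 270288 + 1/181292 = 49001052097/181292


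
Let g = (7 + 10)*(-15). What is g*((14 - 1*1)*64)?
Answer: -212160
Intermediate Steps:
g = -255 (g = 17*(-15) = -255)
g*((14 - 1*1)*64) = -255*(14 - 1*1)*64 = -255*(14 - 1)*64 = -3315*64 = -255*832 = -212160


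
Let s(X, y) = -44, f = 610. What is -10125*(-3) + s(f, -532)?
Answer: 30331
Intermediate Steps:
-10125*(-3) + s(f, -532) = -10125*(-3) - 44 = 30375 - 44 = 30331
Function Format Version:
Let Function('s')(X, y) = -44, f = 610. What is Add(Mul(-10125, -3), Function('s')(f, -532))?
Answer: 30331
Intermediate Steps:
Add(Mul(-10125, -3), Function('s')(f, -532)) = Add(Mul(-10125, -3), -44) = Add(30375, -44) = 30331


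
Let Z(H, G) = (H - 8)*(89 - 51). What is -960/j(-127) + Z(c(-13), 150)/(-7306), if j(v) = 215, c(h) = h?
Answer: -684219/157079 ≈ -4.3559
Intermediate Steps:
Z(H, G) = -304 + 38*H (Z(H, G) = (-8 + H)*38 = -304 + 38*H)
-960/j(-127) + Z(c(-13), 150)/(-7306) = -960/215 + (-304 + 38*(-13))/(-7306) = -960*1/215 + (-304 - 494)*(-1/7306) = -192/43 - 798*(-1/7306) = -192/43 + 399/3653 = -684219/157079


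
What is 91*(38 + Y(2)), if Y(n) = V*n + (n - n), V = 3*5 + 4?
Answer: 6916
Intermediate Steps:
V = 19 (V = 15 + 4 = 19)
Y(n) = 19*n (Y(n) = 19*n + (n - n) = 19*n + 0 = 19*n)
91*(38 + Y(2)) = 91*(38 + 19*2) = 91*(38 + 38) = 91*76 = 6916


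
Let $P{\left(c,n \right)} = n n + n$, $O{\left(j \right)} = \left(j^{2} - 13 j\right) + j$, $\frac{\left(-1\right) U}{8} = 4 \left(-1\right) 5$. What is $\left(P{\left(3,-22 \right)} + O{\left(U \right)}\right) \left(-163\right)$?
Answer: $-3935146$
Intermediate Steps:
$U = 160$ ($U = - 8 \cdot 4 \left(-1\right) 5 = - 8 \left(\left(-4\right) 5\right) = \left(-8\right) \left(-20\right) = 160$)
$O{\left(j \right)} = j^{2} - 12 j$
$P{\left(c,n \right)} = n + n^{2}$ ($P{\left(c,n \right)} = n^{2} + n = n + n^{2}$)
$\left(P{\left(3,-22 \right)} + O{\left(U \right)}\right) \left(-163\right) = \left(- 22 \left(1 - 22\right) + 160 \left(-12 + 160\right)\right) \left(-163\right) = \left(\left(-22\right) \left(-21\right) + 160 \cdot 148\right) \left(-163\right) = \left(462 + 23680\right) \left(-163\right) = 24142 \left(-163\right) = -3935146$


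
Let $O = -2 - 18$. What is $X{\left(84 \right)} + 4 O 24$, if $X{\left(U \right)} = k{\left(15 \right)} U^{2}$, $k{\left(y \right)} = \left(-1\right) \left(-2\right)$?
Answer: $12192$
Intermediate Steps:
$O = -20$ ($O = -2 - 18 = -20$)
$k{\left(y \right)} = 2$
$X{\left(U \right)} = 2 U^{2}$
$X{\left(84 \right)} + 4 O 24 = 2 \cdot 84^{2} + 4 \left(-20\right) 24 = 2 \cdot 7056 - 1920 = 14112 - 1920 = 12192$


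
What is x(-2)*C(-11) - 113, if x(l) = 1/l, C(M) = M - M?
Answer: -113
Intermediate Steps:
C(M) = 0
x(-2)*C(-11) - 113 = 0/(-2) - 113 = -½*0 - 113 = 0 - 113 = -113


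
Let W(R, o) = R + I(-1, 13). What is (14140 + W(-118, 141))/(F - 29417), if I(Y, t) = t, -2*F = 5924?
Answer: -14035/32379 ≈ -0.43346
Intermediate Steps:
F = -2962 (F = -½*5924 = -2962)
W(R, o) = 13 + R (W(R, o) = R + 13 = 13 + R)
(14140 + W(-118, 141))/(F - 29417) = (14140 + (13 - 118))/(-2962 - 29417) = (14140 - 105)/(-32379) = 14035*(-1/32379) = -14035/32379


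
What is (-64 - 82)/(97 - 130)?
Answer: 146/33 ≈ 4.4242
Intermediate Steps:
(-64 - 82)/(97 - 130) = -146/(-33) = -146*(-1/33) = 146/33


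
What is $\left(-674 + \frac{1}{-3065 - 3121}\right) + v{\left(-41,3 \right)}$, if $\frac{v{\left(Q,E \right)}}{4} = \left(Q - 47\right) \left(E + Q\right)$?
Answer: $\frac{78574571}{6186} \approx 12702.0$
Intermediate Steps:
$v{\left(Q,E \right)} = 4 \left(-47 + Q\right) \left(E + Q\right)$ ($v{\left(Q,E \right)} = 4 \left(Q - 47\right) \left(E + Q\right) = 4 \left(-47 + Q\right) \left(E + Q\right)$)
$\left(-674 + \frac{1}{-3065 - 3121}\right) + v{\left(-41,3 \right)} = \left(-674 + \frac{1}{-3065 - 3121}\right) + \left(\left(-188\right) 3 - -7708 + 4 \left(-41\right)^{2} + 4 \cdot 3 \left(-41\right)\right) = \left(-674 + \frac{1}{-6186}\right) + \left(-564 + 7708 + 4 \cdot 1681 - 492\right) = \left(-674 - \frac{1}{6186}\right) + \left(-564 + 7708 + 6724 - 492\right) = - \frac{4169365}{6186} + 13376 = \frac{78574571}{6186}$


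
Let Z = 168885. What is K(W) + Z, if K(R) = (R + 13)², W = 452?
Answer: 385110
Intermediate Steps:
K(R) = (13 + R)²
K(W) + Z = (13 + 452)² + 168885 = 465² + 168885 = 216225 + 168885 = 385110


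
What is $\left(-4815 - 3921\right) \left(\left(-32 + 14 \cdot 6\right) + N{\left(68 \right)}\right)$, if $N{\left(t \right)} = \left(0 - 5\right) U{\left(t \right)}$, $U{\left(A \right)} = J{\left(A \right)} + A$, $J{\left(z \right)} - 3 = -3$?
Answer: $2515968$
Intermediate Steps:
$J{\left(z \right)} = 0$ ($J{\left(z \right)} = 3 - 3 = 0$)
$U{\left(A \right)} = A$ ($U{\left(A \right)} = 0 + A = A$)
$N{\left(t \right)} = - 5 t$ ($N{\left(t \right)} = \left(0 - 5\right) t = - 5 t$)
$\left(-4815 - 3921\right) \left(\left(-32 + 14 \cdot 6\right) + N{\left(68 \right)}\right) = \left(-4815 - 3921\right) \left(\left(-32 + 14 \cdot 6\right) - 340\right) = - 8736 \left(\left(-32 + 84\right) - 340\right) = - 8736 \left(52 - 340\right) = \left(-8736\right) \left(-288\right) = 2515968$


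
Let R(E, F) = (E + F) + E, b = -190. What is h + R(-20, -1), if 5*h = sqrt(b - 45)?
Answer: -41 + I*sqrt(235)/5 ≈ -41.0 + 3.0659*I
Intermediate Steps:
R(E, F) = F + 2*E
h = I*sqrt(235)/5 (h = sqrt(-190 - 45)/5 = sqrt(-235)/5 = (I*sqrt(235))/5 = I*sqrt(235)/5 ≈ 3.0659*I)
h + R(-20, -1) = I*sqrt(235)/5 + (-1 + 2*(-20)) = I*sqrt(235)/5 + (-1 - 40) = I*sqrt(235)/5 - 41 = -41 + I*sqrt(235)/5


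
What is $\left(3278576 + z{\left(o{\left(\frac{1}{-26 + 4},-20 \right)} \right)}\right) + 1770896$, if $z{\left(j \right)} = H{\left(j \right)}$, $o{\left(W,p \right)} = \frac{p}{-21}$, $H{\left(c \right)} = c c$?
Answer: $\frac{2226817552}{441} \approx 5.0495 \cdot 10^{6}$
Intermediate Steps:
$H{\left(c \right)} = c^{2}$
$o{\left(W,p \right)} = - \frac{p}{21}$ ($o{\left(W,p \right)} = p \left(- \frac{1}{21}\right) = - \frac{p}{21}$)
$z{\left(j \right)} = j^{2}$
$\left(3278576 + z{\left(o{\left(\frac{1}{-26 + 4},-20 \right)} \right)}\right) + 1770896 = \left(3278576 + \left(\left(- \frac{1}{21}\right) \left(-20\right)\right)^{2}\right) + 1770896 = \left(3278576 + \left(\frac{20}{21}\right)^{2}\right) + 1770896 = \left(3278576 + \frac{400}{441}\right) + 1770896 = \frac{1445852416}{441} + 1770896 = \frac{2226817552}{441}$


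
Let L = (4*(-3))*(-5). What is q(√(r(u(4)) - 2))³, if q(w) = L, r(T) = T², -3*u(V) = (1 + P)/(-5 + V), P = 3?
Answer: 216000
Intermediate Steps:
u(V) = -4/(3*(-5 + V)) (u(V) = -(1 + 3)/(3*(-5 + V)) = -4/(3*(-5 + V)))
L = 60 (L = -12*(-5) = 60)
q(w) = 60
q(√(r(u(4)) - 2))³ = 60³ = 216000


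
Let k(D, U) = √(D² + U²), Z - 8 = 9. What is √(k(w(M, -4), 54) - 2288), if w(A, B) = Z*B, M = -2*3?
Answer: √(-2288 + 2*√1885) ≈ 46.917*I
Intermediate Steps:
M = -6
Z = 17 (Z = 8 + 9 = 17)
w(A, B) = 17*B
√(k(w(M, -4), 54) - 2288) = √(√((17*(-4))² + 54²) - 2288) = √(√((-68)² + 2916) - 2288) = √(√(4624 + 2916) - 2288) = √(√7540 - 2288) = √(2*√1885 - 2288) = √(-2288 + 2*√1885)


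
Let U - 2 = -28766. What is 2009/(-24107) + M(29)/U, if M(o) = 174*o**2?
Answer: -597576769/115568958 ≈ -5.1707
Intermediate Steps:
U = -28764 (U = 2 - 28766 = -28764)
2009/(-24107) + M(29)/U = 2009/(-24107) + (174*29**2)/(-28764) = 2009*(-1/24107) + (174*841)*(-1/28764) = -2009/24107 + 146334*(-1/28764) = -2009/24107 - 24389/4794 = -597576769/115568958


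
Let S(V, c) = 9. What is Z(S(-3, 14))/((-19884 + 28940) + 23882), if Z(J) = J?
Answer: 9/32938 ≈ 0.00027324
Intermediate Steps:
Z(S(-3, 14))/((-19884 + 28940) + 23882) = 9/((-19884 + 28940) + 23882) = 9/(9056 + 23882) = 9/32938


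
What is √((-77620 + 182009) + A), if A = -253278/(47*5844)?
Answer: √218758295344762/45778 ≈ 323.09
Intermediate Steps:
A = -42213/45778 (A = -253278/274668 = -253278*1/274668 = -42213/45778 ≈ -0.92212)
√((-77620 + 182009) + A) = √((-77620 + 182009) - 42213/45778) = √(104389 - 42213/45778) = √(4778677429/45778) = √218758295344762/45778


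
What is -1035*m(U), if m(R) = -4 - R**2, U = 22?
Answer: 505080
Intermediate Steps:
-1035*m(U) = -1035*(-4 - 1*22**2) = -1035*(-4 - 1*484) = -1035*(-4 - 484) = -1035*(-488) = 505080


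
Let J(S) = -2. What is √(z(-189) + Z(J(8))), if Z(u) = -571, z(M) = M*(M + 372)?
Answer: I*√35158 ≈ 187.5*I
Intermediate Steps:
z(M) = M*(372 + M)
√(z(-189) + Z(J(8))) = √(-189*(372 - 189) - 571) = √(-189*183 - 571) = √(-34587 - 571) = √(-35158) = I*√35158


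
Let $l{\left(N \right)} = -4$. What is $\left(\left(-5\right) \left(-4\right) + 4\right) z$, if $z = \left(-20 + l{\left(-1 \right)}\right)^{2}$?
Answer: $13824$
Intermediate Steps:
$z = 576$ ($z = \left(-20 - 4\right)^{2} = \left(-24\right)^{2} = 576$)
$\left(\left(-5\right) \left(-4\right) + 4\right) z = \left(\left(-5\right) \left(-4\right) + 4\right) 576 = \left(20 + 4\right) 576 = 24 \cdot 576 = 13824$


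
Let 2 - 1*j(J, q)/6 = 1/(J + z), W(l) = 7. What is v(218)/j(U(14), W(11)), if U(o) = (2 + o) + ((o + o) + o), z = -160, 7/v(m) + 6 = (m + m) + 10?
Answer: 119/90200 ≈ 0.0013193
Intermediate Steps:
v(m) = 7/(4 + 2*m) (v(m) = 7/(-6 + ((m + m) + 10)) = 7/(-6 + (2*m + 10)) = 7/(-6 + (10 + 2*m)) = 7/(4 + 2*m))
U(o) = 2 + 4*o (U(o) = (2 + o) + (2*o + o) = (2 + o) + 3*o = 2 + 4*o)
j(J, q) = 12 - 6/(-160 + J) (j(J, q) = 12 - 6/(J - 160) = 12 - 6/(-160 + J))
v(218)/j(U(14), W(11)) = (7/(2*(2 + 218)))/((6*(-321 + 2*(2 + 4*14))/(-160 + (2 + 4*14)))) = ((7/2)/220)/((6*(-321 + 2*(2 + 56))/(-160 + (2 + 56)))) = ((7/2)*(1/220))/((6*(-321 + 2*58)/(-160 + 58))) = 7/(440*((6*(-321 + 116)/(-102)))) = 7/(440*((6*(-1/102)*(-205)))) = 7/(440*(205/17)) = (7/440)*(17/205) = 119/90200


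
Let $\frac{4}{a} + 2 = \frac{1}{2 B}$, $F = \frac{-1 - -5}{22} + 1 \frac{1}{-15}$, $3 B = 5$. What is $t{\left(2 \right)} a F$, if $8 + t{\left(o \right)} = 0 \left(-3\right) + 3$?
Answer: $\frac{760}{561} \approx 1.3547$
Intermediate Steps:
$B = \frac{5}{3}$ ($B = \frac{1}{3} \cdot 5 = \frac{5}{3} \approx 1.6667$)
$t{\left(o \right)} = -5$ ($t{\left(o \right)} = -8 + \left(0 \left(-3\right) + 3\right) = -8 + \left(0 + 3\right) = -8 + 3 = -5$)
$F = \frac{19}{165}$ ($F = \left(-1 + 5\right) \frac{1}{22} + 1 \left(- \frac{1}{15}\right) = 4 \cdot \frac{1}{22} - \frac{1}{15} = \frac{2}{11} - \frac{1}{15} = \frac{19}{165} \approx 0.11515$)
$a = - \frac{40}{17}$ ($a = \frac{4}{-2 + \frac{1}{2 \cdot \frac{5}{3}}} = \frac{4}{-2 + \frac{1}{\frac{10}{3}}} = \frac{4}{-2 + \frac{3}{10}} = \frac{4}{- \frac{17}{10}} = 4 \left(- \frac{10}{17}\right) = - \frac{40}{17} \approx -2.3529$)
$t{\left(2 \right)} a F = \left(-5\right) \left(- \frac{40}{17}\right) \frac{19}{165} = \frac{200}{17} \cdot \frac{19}{165} = \frac{760}{561}$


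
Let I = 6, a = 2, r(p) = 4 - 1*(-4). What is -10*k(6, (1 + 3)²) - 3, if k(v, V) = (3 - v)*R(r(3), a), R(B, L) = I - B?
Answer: -63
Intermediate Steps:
r(p) = 8 (r(p) = 4 + 4 = 8)
R(B, L) = 6 - B
k(v, V) = -6 + 2*v (k(v, V) = (3 - v)*(6 - 1*8) = (3 - v)*(6 - 8) = (3 - v)*(-2) = -6 + 2*v)
-10*k(6, (1 + 3)²) - 3 = -10*(-6 + 2*6) - 3 = -10*(-6 + 12) - 3 = -10*6 - 3 = -60 - 3 = -63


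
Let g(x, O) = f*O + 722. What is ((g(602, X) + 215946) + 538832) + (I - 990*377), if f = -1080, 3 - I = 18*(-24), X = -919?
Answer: 1375225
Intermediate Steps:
I = 435 (I = 3 - 18*(-24) = 3 - 1*(-432) = 3 + 432 = 435)
g(x, O) = 722 - 1080*O (g(x, O) = -1080*O + 722 = 722 - 1080*O)
((g(602, X) + 215946) + 538832) + (I - 990*377) = (((722 - 1080*(-919)) + 215946) + 538832) + (435 - 990*377) = (((722 + 992520) + 215946) + 538832) + (435 - 373230) = ((993242 + 215946) + 538832) - 372795 = (1209188 + 538832) - 372795 = 1748020 - 372795 = 1375225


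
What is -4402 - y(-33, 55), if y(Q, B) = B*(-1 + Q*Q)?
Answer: -64242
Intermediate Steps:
y(Q, B) = B*(-1 + Q²)
-4402 - y(-33, 55) = -4402 - 55*(-1 + (-33)²) = -4402 - 55*(-1 + 1089) = -4402 - 55*1088 = -4402 - 1*59840 = -4402 - 59840 = -64242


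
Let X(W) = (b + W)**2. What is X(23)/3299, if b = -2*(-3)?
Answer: 841/3299 ≈ 0.25493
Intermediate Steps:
b = 6
X(W) = (6 + W)**2
X(23)/3299 = (6 + 23)**2/3299 = 29**2*(1/3299) = 841*(1/3299) = 841/3299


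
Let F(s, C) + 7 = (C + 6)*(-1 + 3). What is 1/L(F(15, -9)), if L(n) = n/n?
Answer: 1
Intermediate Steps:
F(s, C) = 5 + 2*C (F(s, C) = -7 + (C + 6)*(-1 + 3) = -7 + (6 + C)*2 = -7 + (12 + 2*C) = 5 + 2*C)
L(n) = 1
1/L(F(15, -9)) = 1/1 = 1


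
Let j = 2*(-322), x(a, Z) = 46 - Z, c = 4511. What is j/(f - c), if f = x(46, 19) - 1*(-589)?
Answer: 644/3895 ≈ 0.16534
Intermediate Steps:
f = 616 (f = (46 - 1*19) - 1*(-589) = (46 - 19) + 589 = 27 + 589 = 616)
j = -644
j/(f - c) = -644/(616 - 1*4511) = -644/(616 - 4511) = -644/(-3895) = -644*(-1/3895) = 644/3895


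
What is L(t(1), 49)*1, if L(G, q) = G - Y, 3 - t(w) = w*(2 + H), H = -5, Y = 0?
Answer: 6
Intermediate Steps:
t(w) = 3 + 3*w (t(w) = 3 - w*(2 - 5) = 3 - w*(-3) = 3 - (-3)*w = 3 + 3*w)
L(G, q) = G (L(G, q) = G - 1*0 = G + 0 = G)
L(t(1), 49)*1 = (3 + 3*1)*1 = (3 + 3)*1 = 6*1 = 6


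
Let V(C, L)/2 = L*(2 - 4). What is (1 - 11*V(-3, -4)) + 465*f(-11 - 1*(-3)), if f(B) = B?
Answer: -3895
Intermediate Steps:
V(C, L) = -4*L (V(C, L) = 2*(L*(2 - 4)) = 2*(L*(-2)) = 2*(-2*L) = -4*L)
(1 - 11*V(-3, -4)) + 465*f(-11 - 1*(-3)) = (1 - (-44)*(-4)) + 465*(-11 - 1*(-3)) = (1 - 11*16) + 465*(-11 + 3) = (1 - 176) + 465*(-8) = -175 - 3720 = -3895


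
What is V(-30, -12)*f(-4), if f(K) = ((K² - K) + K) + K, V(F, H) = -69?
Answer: -828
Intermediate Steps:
f(K) = K + K² (f(K) = K² + K = K + K²)
V(-30, -12)*f(-4) = -(-276)*(1 - 4) = -(-276)*(-3) = -69*12 = -828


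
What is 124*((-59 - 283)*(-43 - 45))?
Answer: 3731904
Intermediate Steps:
124*((-59 - 283)*(-43 - 45)) = 124*(-342*(-88)) = 124*30096 = 3731904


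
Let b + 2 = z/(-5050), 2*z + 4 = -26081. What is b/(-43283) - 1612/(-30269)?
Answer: 140904209307/2646468916540 ≈ 0.053242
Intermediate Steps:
z = -26085/2 (z = -2 + (1/2)*(-26081) = -2 - 26081/2 = -26085/2 ≈ -13043.)
b = 1177/2020 (b = -2 - 26085/2/(-5050) = -2 - 26085/2*(-1/5050) = -2 + 5217/2020 = 1177/2020 ≈ 0.58267)
b/(-43283) - 1612/(-30269) = (1177/2020)/(-43283) - 1612/(-30269) = (1177/2020)*(-1/43283) - 1612*(-1/30269) = -1177/87431660 + 1612/30269 = 140904209307/2646468916540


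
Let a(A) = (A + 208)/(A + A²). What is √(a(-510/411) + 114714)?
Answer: √100890583145/935 ≈ 339.71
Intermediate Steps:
a(A) = (208 + A)/(A + A²)
√(a(-510/411) + 114714) = √((208 - 510/411)/(((-510/411))*(1 - 510/411)) + 114714) = √((208 - 510*1/411)/(((-510*1/411))*(1 - 510*1/411)) + 114714) = √((208 - 170/137)/((-170/137)*(1 - 170/137)) + 114714) = √(-137/170*28326/137/(-33/137) + 114714) = √(-137/170*(-137/33)*28326/137 + 114714) = √(646777/935 + 114714) = √(107904367/935) = √100890583145/935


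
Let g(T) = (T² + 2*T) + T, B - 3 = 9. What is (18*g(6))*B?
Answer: 11664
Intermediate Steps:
B = 12 (B = 3 + 9 = 12)
g(T) = T² + 3*T
(18*g(6))*B = (18*(6*(3 + 6)))*12 = (18*(6*9))*12 = (18*54)*12 = 972*12 = 11664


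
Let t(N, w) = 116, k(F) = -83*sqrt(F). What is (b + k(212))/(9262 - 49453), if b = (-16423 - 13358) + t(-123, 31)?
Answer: 29665/40191 + 166*sqrt(53)/40191 ≈ 0.76817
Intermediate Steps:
b = -29665 (b = (-16423 - 13358) + 116 = -29781 + 116 = -29665)
(b + k(212))/(9262 - 49453) = (-29665 - 166*sqrt(53))/(9262 - 49453) = (-29665 - 166*sqrt(53))/(-40191) = (-29665 - 166*sqrt(53))*(-1/40191) = 29665/40191 + 166*sqrt(53)/40191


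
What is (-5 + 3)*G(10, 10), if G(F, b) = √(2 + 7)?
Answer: -6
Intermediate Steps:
G(F, b) = 3 (G(F, b) = √9 = 3)
(-5 + 3)*G(10, 10) = (-5 + 3)*3 = -2*3 = -6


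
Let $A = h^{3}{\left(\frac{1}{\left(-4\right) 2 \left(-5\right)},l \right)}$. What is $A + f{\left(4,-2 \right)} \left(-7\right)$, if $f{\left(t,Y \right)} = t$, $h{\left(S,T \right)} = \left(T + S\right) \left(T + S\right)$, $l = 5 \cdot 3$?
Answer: $\frac{47124393637403601}{4096000000} \approx 1.1505 \cdot 10^{7}$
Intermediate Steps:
$l = 15$
$h{\left(S,T \right)} = \left(S + T\right)^{2}$ ($h{\left(S,T \right)} = \left(S + T\right) \left(S + T\right) = \left(S + T\right)^{2}$)
$A = \frac{47124508325403601}{4096000000}$ ($A = \left(\left(\frac{1}{\left(-4\right) 2 \left(-5\right)} + 15\right)^{2}\right)^{3} = \left(\left(\frac{1}{\left(-4\right) \left(-10\right)} + 15\right)^{2}\right)^{3} = \left(\left(\frac{1}{40} + 15\right)^{2}\right)^{3} = \left(\left(\frac{601}{40}\right)^{2}\right)^{3} = \left(\frac{361201}{1600}\right)^{3} = \frac{47124508325403601}{4096000000} \approx 1.1505 \cdot 10^{7}$)
$A + f{\left(4,-2 \right)} \left(-7\right) = \frac{47124508325403601}{4096000000} + 4 \left(-7\right) = \frac{47124508325403601}{4096000000} - 28 = \frac{47124393637403601}{4096000000}$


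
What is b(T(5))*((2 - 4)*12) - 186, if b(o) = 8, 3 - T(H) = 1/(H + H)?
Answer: -378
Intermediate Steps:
T(H) = 3 - 1/(2*H) (T(H) = 3 - 1/(H + H) = 3 - 1/(2*H))
b(T(5))*((2 - 4)*12) - 186 = 8*((2 - 4)*12) - 186 = 8*(-2*12) - 186 = 8*(-24) - 186 = -192 - 186 = -378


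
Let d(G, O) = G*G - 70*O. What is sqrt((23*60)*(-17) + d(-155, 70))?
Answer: 17*I*sqrt(15) ≈ 65.841*I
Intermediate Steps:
d(G, O) = G**2 - 70*O
sqrt((23*60)*(-17) + d(-155, 70)) = sqrt((23*60)*(-17) + ((-155)**2 - 70*70)) = sqrt(1380*(-17) + (24025 - 4900)) = sqrt(-23460 + 19125) = sqrt(-4335) = 17*I*sqrt(15)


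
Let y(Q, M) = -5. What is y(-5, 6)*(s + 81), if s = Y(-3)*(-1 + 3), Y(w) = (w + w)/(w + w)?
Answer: -415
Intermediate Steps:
Y(w) = 1 (Y(w) = (2*w)/((2*w)) = (2*w)*(1/(2*w)) = 1)
s = 2 (s = 1*(-1 + 3) = 1*2 = 2)
y(-5, 6)*(s + 81) = -5*(2 + 81) = -5*83 = -415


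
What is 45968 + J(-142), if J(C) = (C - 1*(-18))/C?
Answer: 3263790/71 ≈ 45969.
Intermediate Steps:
J(C) = (18 + C)/C (J(C) = (C + 18)/C = (18 + C)/C)
45968 + J(-142) = 45968 + (18 - 142)/(-142) = 45968 - 1/142*(-124) = 45968 + 62/71 = 3263790/71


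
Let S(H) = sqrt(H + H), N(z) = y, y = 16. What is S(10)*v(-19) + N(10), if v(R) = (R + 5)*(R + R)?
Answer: 16 + 1064*sqrt(5) ≈ 2395.2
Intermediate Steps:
v(R) = 2*R*(5 + R) (v(R) = (5 + R)*(2*R) = 2*R*(5 + R))
N(z) = 16
S(H) = sqrt(2)*sqrt(H) (S(H) = sqrt(2*H) = sqrt(2)*sqrt(H))
S(10)*v(-19) + N(10) = (sqrt(2)*sqrt(10))*(2*(-19)*(5 - 19)) + 16 = (2*sqrt(5))*(2*(-19)*(-14)) + 16 = (2*sqrt(5))*532 + 16 = 1064*sqrt(5) + 16 = 16 + 1064*sqrt(5)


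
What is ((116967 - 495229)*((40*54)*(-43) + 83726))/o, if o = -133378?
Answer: -1731305174/66689 ≈ -25961.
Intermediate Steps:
((116967 - 495229)*((40*54)*(-43) + 83726))/o = ((116967 - 495229)*((40*54)*(-43) + 83726))/(-133378) = -378262*(2160*(-43) + 83726)*(-1/133378) = -378262*(-92880 + 83726)*(-1/133378) = -378262*(-9154)*(-1/133378) = 3462610348*(-1/133378) = -1731305174/66689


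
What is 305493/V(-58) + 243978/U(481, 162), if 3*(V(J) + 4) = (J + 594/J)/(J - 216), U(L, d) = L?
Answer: -94054746180/1213849 ≈ -77485.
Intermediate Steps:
V(J) = -4 + (J + 594/J)/(3*(-216 + J)) (V(J) = -4 + ((J + 594/J)/(J - 216))/3 = -4 + ((J + 594/J)/(-216 + J))/3 = -4 + (J + 594/J)/(3*(-216 + J)))
305493/V(-58) + 243978/U(481, 162) = 305493/(((⅓)*(594 - 11*(-58)² + 2592*(-58))/(-58*(-216 - 58)))) + 243978/481 = 305493/(((⅓)*(-1/58)*(594 - 11*3364 - 150336)/(-274))) + 243978*(1/481) = 305493/(((⅓)*(-1/58)*(-1/274)*(594 - 37004 - 150336))) + 6594/13 = 305493/(((⅓)*(-1/58)*(-1/274)*(-186746))) + 6594/13 = 305493/(-93373/23838) + 6594/13 = 305493*(-23838/93373) + 6594/13 = -7282342134/93373 + 6594/13 = -94054746180/1213849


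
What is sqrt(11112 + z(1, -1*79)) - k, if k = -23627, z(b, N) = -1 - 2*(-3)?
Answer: 23627 + sqrt(11117) ≈ 23732.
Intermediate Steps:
z(b, N) = 5 (z(b, N) = -1 + 6 = 5)
sqrt(11112 + z(1, -1*79)) - k = sqrt(11112 + 5) - 1*(-23627) = sqrt(11117) + 23627 = 23627 + sqrt(11117)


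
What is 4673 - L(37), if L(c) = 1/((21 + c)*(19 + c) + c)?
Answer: 15350804/3285 ≈ 4673.0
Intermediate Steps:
L(c) = 1/(c + (19 + c)*(21 + c)) (L(c) = 1/((19 + c)*(21 + c) + c) = 1/(c + (19 + c)*(21 + c)))
4673 - L(37) = 4673 - 1/(399 + 37² + 41*37) = 4673 - 1/(399 + 1369 + 1517) = 4673 - 1/3285 = 15350804/3285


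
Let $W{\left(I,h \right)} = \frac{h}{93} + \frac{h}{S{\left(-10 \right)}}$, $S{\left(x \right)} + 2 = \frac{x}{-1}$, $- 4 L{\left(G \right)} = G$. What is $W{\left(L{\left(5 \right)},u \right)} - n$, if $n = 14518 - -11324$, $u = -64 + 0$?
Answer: $- \frac{2404114}{93} \approx -25851.0$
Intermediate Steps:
$L{\left(G \right)} = - \frac{G}{4}$
$u = -64$
$S{\left(x \right)} = -2 - x$ ($S{\left(x \right)} = -2 + \frac{x}{-1} = -2 + x \left(-1\right) = -2 - x$)
$n = 25842$ ($n = 14518 + 11324 = 25842$)
$W{\left(I,h \right)} = \frac{101 h}{744}$ ($W{\left(I,h \right)} = \frac{h}{93} + \frac{h}{-2 - -10} = h \frac{1}{93} + \frac{h}{-2 + 10} = \frac{h}{93} + \frac{h}{8} = \frac{101 h}{744}$)
$W{\left(L{\left(5 \right)},u \right)} - n = \frac{101}{744} \left(-64\right) - 25842 = - \frac{808}{93} - 25842 = - \frac{2404114}{93}$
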